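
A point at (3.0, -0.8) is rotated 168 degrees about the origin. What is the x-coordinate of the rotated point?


x' = x*cos(theta) - y*sin(theta)
cos(168 deg) = -0.9781, sin(168 deg) = 0.2079
x' = 3.0 * -0.9781 - -0.8 * 0.2079
= -2.9344 - -0.1663
= -2.7681


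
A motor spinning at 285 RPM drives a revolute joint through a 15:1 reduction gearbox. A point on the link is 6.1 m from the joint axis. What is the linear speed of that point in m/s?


omega_motor = 285 * 2*pi/60 = 29.8451 rad/s
omega_joint = omega_motor / 15 = 1.9897 rad/s
v = omega_joint * r = 1.9897 * 6.1
= 12.137 m/s


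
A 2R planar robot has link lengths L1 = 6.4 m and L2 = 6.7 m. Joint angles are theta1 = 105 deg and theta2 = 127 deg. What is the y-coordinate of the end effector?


Convert angles to radians: theta1 = 1.8326, theta2 = 2.2166
y = L1*sin(theta1) + L2*sin(theta1+theta2)
y = 6.1819 + -5.2797
y = 0.9023


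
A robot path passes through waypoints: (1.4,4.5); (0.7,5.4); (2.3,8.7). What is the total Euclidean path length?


Segment lengths:
  seg1 = sqrt((-0.7)^2 + (0.9)^2) = 1.1402
  seg2 = sqrt((1.6)^2 + (3.3)^2) = 3.6674
Total = 4.8076


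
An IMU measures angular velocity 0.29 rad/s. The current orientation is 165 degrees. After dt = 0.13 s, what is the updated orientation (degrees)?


delta_theta = w * dt = 0.29 * 0.13 = 0.0377 rad
= 2.1601 deg
theta_new = 165 + 2.1601 = 167.1601 deg


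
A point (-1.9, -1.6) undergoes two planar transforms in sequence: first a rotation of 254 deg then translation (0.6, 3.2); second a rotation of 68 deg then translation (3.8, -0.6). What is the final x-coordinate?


After transform 1:
x1 = cos(254)*-1.9 - sin(254)*-1.6 + 0.6 = -0.4143
y1 = sin(254)*-1.9 + cos(254)*-1.6 + 3.2 = 5.4674
After transform 2:
x2 = cos(68)*-0.4143 - sin(68)*5.4674 + 3.8
= -1.4245


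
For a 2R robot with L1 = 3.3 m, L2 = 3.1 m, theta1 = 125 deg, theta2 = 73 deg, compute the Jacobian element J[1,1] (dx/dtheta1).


J[1,1] = -L1*sin(t1) - L2*sin(t1+t2)
= -3.3*sin(125) - 3.1*sin(198)
= -1.7452


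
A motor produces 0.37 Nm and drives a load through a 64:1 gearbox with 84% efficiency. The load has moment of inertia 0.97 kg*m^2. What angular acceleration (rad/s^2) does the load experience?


tau_out = tau_motor * N * eta
= 0.37 * 64 * 0.84 = 19.8912 Nm
alpha = tau_out / I = 19.8912 / 0.97
= 20.5064 rad/s^2


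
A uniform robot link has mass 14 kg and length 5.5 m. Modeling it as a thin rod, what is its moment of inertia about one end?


I = (1/3) * m * L^2
= (1/3) * 14 * 5.5^2
= 0.333333 * 14 * 30.25
= 141.1667 kg*m^2


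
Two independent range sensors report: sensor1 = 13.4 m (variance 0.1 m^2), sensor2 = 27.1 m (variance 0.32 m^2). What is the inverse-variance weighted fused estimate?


w1 = (1/var1) / (1/var1 + 1/var2)
   = 10.0 / (10.0 + 3.125) = 0.7619
w2 = 1 - w1 = 0.2381
fused = w1*s1 + w2*s2 = 10.2095 + 6.4524
= 16.6619 m


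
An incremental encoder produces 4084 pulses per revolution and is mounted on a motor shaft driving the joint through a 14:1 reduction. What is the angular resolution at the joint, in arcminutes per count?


counts per rev = 4084
effective counts at joint = 4084 * 14 = 57176
resolution = 360*60 / 57176
= 0.3778 arcmin/count


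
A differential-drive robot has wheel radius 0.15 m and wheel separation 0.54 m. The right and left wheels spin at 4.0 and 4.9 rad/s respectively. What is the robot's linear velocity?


vR = r*wR = 0.15*4.0 = 0.6 m/s
vL = r*wL = 0.15*4.9 = 0.735 m/s
v = (vR+vL)/2 = 0.6675 m/s
omega = (vR-vL)/L = -0.25 rad/s
linear velocity = 0.6675 m/s


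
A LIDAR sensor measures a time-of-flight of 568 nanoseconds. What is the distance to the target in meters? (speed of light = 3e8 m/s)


tof = 568 ns = 5.68e-07 s
dist = c * tof / 2
= 3e8 * 5.68e-07 / 2
= 85.2 m


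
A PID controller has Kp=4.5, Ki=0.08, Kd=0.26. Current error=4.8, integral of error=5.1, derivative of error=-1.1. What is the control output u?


u = Kp*e + Ki*int(e) + Kd*de/dt
= 4.5*4.8 + 0.08*5.1 + 0.26*(-1.1)
= 21.6 + 0.408 + -0.286
= 21.722


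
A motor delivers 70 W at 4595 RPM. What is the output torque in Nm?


omega = 4595 * 2*pi/60 = 481.1873 rad/s
tau = P / omega = 70 / 481.1873
= 0.1455 Nm


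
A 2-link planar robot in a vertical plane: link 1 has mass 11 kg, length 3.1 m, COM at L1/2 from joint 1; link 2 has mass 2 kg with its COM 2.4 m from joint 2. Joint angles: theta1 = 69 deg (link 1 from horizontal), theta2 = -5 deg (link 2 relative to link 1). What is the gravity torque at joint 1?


Horizontal distance from joint 1 to link-1 COM:
  x_c1 = (L1/2)*cos(t1) = 1.55 * 0.3584 = 0.5555 m
Horizontal distance from joint 1 to link-2 COM:
  x_c2 = L1*cos(t1) + Lc2*cos(t1+t2)
       = 3.1*0.3584 + 2.4*0.4384 = 2.163 m
tau1 = m1*g*x_c1 + m2*g*x_c2
     = 11*9.81*0.5555 + 2*9.81*2.163
     = 59.9408 + 42.4387
     = 102.3795 Nm


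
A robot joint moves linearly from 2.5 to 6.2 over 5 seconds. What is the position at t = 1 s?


s = t/T = 1/5 = 0.2
p(t) = p0 + (pf-p0)*s
= 2.5 + (6.2 - 2.5) * 0.2
= 3.24


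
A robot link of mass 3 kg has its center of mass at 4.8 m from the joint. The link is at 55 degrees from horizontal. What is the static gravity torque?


tau = m*g*L*cos(angle)
= 3 * 9.81 * 4.8 * cos(55 deg)
= 3 * 9.81 * 4.8 * 0.5736
= 81.0257 Nm


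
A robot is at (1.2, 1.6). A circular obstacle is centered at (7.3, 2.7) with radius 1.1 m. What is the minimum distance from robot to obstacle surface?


center_dist = sqrt((1.2-7.3)^2 + (1.6-2.7)^2)
= sqrt(37.21 + 1.21)
= 6.1984
min_dist = center_dist - radius = 6.1984 - 1.1 = 5.0984 m


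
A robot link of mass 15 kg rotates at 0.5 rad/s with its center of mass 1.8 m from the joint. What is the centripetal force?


F = m * omega^2 * r
= 15 * 0.5^2 * 1.8
= 15 * 0.25 * 1.8
= 6.75 N


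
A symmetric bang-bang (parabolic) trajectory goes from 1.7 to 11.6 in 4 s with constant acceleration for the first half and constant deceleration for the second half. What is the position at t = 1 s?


Symmetric rest-to-rest: each phase covers (pf-p0)/2 in time T/2. 0.5*a*(T/2)^2 = (pf-p0)/2 => a = 4*(pf-p0)/T^2
a = 4*(11.6-1.7)/4^2 = 2.475
t = 1 is in the acceleration phase (t <= T/2).
p = p0 + 0.5*a*t^2 = 1.7 + 0.5*2.475*1^2
= 2.9375


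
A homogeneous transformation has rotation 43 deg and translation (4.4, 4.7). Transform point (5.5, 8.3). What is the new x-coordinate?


x' = cos(theta)*px - sin(theta)*py + tx
= 0.7314*5.5 - 0.682*8.3 + 4.4
= 2.7619


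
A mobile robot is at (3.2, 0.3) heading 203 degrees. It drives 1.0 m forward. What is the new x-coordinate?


x_new = x0 + d*cos(theta)
= 3.2 + 1.0*cos(203)
= 3.2 + -0.9205
= 2.2795


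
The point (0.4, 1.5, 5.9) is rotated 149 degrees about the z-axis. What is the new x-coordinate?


Rotation about z-axis: x' = x*cos(theta) - y*sin(theta)
= 0.4 * -0.8572 - 1.5 * 0.515
= -1.1154


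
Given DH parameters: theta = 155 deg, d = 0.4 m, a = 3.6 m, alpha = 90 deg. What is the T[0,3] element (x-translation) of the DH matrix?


T[0,3] = a * cos(theta)
= 3.6 * cos(155 deg)
= 3.6 * -0.9063
= -3.2627


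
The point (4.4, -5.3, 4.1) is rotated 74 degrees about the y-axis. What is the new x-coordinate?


Rotation about y-axis: x' = x*cos(theta) + z*sin(theta)
= 4.4 * 0.2756 + 4.1 * 0.9613
= 5.154


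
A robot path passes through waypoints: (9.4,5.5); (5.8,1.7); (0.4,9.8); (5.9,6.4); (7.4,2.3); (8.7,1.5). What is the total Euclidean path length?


Segment lengths:
  seg1 = sqrt((-3.6)^2 + (-3.8)^2) = 5.2345
  seg2 = sqrt((-5.4)^2 + (8.1)^2) = 9.735
  seg3 = sqrt((5.5)^2 + (-3.4)^2) = 6.4661
  seg4 = sqrt((1.5)^2 + (-4.1)^2) = 4.3658
  seg5 = sqrt((1.3)^2 + (-0.8)^2) = 1.5264
Total = 27.3278


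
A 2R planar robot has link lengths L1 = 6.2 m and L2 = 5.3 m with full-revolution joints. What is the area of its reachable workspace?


r_max = L1 + L2 = 11.5 m
r_min = |L1 - L2| = 0.9 m
Area = pi*(r_max^2 - r_min^2)
= pi*(132.25 - 0.81)
= pi * 131.44
= 412.9309 m^2


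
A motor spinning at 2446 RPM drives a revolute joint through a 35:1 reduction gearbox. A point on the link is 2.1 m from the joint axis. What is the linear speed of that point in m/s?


omega_motor = 2446 * 2*pi/60 = 256.1445 rad/s
omega_joint = omega_motor / 35 = 7.3184 rad/s
v = omega_joint * r = 7.3184 * 2.1
= 15.3687 m/s


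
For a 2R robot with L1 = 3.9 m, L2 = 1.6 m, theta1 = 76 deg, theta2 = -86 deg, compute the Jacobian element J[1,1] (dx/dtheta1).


J[1,1] = -L1*sin(t1) - L2*sin(t1+t2)
= -3.9*sin(76) - 1.6*sin(-10)
= -3.5063


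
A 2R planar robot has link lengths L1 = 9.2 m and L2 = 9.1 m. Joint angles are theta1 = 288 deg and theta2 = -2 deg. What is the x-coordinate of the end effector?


Convert angles to radians: theta1 = 5.0265, theta2 = -0.0349
x = L1*cos(theta1) + L2*cos(theta1+theta2)
x = 2.843 + 2.5083
x = 5.3513


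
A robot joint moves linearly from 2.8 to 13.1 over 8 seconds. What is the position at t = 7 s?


s = t/T = 7/8 = 0.875
p(t) = p0 + (pf-p0)*s
= 2.8 + (13.1 - 2.8) * 0.875
= 11.8125


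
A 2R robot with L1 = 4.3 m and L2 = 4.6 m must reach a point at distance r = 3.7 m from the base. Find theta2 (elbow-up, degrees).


cos(theta2) = (r^2 - L1^2 - L2^2) / (2*L1*L2)
cos(theta2) = (13.69 - 18.49 - 21.16) / 39.56
cos(theta2) = -0.656218
theta2 = 131.0121 degrees


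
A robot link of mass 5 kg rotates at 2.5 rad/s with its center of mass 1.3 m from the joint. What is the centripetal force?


F = m * omega^2 * r
= 5 * 2.5^2 * 1.3
= 5 * 6.25 * 1.3
= 40.625 N


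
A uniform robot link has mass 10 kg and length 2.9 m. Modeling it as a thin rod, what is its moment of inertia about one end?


I = (1/3) * m * L^2
= (1/3) * 10 * 2.9^2
= 0.333333 * 10 * 8.41
= 28.0333 kg*m^2


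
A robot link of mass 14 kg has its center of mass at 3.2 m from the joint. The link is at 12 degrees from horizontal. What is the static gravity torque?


tau = m*g*L*cos(angle)
= 14 * 9.81 * 3.2 * cos(12 deg)
= 14 * 9.81 * 3.2 * 0.9781
= 429.8841 Nm


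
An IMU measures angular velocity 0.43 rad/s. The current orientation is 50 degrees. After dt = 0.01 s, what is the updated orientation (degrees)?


delta_theta = w * dt = 0.43 * 0.01 = 0.0043 rad
= 0.2464 deg
theta_new = 50 + 0.2464 = 50.2464 deg


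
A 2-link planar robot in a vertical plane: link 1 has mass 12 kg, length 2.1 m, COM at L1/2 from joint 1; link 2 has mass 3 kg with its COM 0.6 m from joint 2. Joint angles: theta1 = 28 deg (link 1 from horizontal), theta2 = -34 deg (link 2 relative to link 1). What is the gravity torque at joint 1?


Horizontal distance from joint 1 to link-1 COM:
  x_c1 = (L1/2)*cos(t1) = 1.05 * 0.8829 = 0.9271 m
Horizontal distance from joint 1 to link-2 COM:
  x_c2 = L1*cos(t1) + Lc2*cos(t1+t2)
       = 2.1*0.8829 + 0.6*0.9945 = 2.4509 m
tau1 = m1*g*x_c1 + m2*g*x_c2
     = 12*9.81*0.9271 + 3*9.81*2.4509
     = 109.1376 + 72.1301
     = 181.2677 Nm


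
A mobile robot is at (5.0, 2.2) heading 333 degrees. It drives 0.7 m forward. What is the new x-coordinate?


x_new = x0 + d*cos(theta)
= 5.0 + 0.7*cos(333)
= 5.0 + 0.6237
= 5.6237


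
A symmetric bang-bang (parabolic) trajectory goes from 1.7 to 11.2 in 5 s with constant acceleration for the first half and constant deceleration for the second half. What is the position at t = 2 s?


Symmetric rest-to-rest: each phase covers (pf-p0)/2 in time T/2. 0.5*a*(T/2)^2 = (pf-p0)/2 => a = 4*(pf-p0)/T^2
a = 4*(11.2-1.7)/5^2 = 1.52
t = 2 is in the acceleration phase (t <= T/2).
p = p0 + 0.5*a*t^2 = 1.7 + 0.5*1.52*2^2
= 4.74


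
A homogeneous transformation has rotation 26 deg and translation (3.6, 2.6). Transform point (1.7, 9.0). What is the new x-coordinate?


x' = cos(theta)*px - sin(theta)*py + tx
= 0.8988*1.7 - 0.4384*9.0 + 3.6
= 1.1826


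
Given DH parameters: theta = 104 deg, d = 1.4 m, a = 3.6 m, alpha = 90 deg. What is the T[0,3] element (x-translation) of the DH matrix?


T[0,3] = a * cos(theta)
= 3.6 * cos(104 deg)
= 3.6 * -0.2419
= -0.8709


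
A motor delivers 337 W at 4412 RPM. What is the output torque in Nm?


omega = 4412 * 2*pi/60 = 462.0236 rad/s
tau = P / omega = 337 / 462.0236
= 0.7294 Nm


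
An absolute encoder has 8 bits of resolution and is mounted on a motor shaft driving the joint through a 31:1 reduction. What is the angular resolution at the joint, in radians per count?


counts = 2^8 = 256
effective counts at joint = 256 * 31 = 7936
resolution = 2*pi / 7936
= 7.9173e-04 rad/count


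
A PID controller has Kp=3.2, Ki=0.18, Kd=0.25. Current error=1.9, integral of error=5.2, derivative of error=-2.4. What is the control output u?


u = Kp*e + Ki*int(e) + Kd*de/dt
= 3.2*1.9 + 0.18*5.2 + 0.25*(-2.4)
= 6.08 + 0.936 + -0.6
= 6.416


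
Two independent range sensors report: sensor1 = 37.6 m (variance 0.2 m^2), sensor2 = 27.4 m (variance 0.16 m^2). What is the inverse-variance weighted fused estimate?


w1 = (1/var1) / (1/var1 + 1/var2)
   = 5.0 / (5.0 + 6.25) = 0.4444
w2 = 1 - w1 = 0.5556
fused = w1*s1 + w2*s2 = 16.7111 + 15.2222
= 31.9333 m


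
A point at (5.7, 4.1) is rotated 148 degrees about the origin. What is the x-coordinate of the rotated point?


x' = x*cos(theta) - y*sin(theta)
cos(148 deg) = -0.848, sin(148 deg) = 0.5299
x' = 5.7 * -0.848 - 4.1 * 0.5299
= -4.8339 - 2.1727
= -7.0065


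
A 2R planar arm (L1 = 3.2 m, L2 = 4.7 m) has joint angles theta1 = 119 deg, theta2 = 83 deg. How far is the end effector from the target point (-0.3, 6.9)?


End effector via forward kinematics:
x = L1*cos(t1) + L2*cos(t1+t2) = -5.9092
y = L1*sin(t1) + L2*sin(t1+t2) = 1.0381
Distance to target:
d = sqrt((-0.3 - -5.9092)^2 + (6.9 - 1.0381)^2)
= sqrt(31.4626 + 34.3615)
= 8.1132 m


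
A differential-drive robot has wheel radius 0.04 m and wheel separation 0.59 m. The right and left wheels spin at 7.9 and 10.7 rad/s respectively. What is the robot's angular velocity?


vR = r*wR = 0.04*7.9 = 0.316 m/s
vL = r*wL = 0.04*10.7 = 0.428 m/s
v = (vR+vL)/2 = 0.372 m/s
omega = (vR-vL)/L = -0.1898 rad/s
angular velocity = -0.1898 rad/s


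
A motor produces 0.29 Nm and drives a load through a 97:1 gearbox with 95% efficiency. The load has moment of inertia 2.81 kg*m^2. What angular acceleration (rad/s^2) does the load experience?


tau_out = tau_motor * N * eta
= 0.29 * 97 * 0.95 = 26.7235 Nm
alpha = tau_out / I = 26.7235 / 2.81
= 9.5101 rad/s^2


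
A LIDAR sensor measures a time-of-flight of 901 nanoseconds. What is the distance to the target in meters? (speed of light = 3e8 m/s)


tof = 901 ns = 9.01e-07 s
dist = c * tof / 2
= 3e8 * 9.01e-07 / 2
= 135.15 m


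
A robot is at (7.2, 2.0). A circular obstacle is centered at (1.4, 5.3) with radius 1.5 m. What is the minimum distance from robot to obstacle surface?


center_dist = sqrt((7.2-1.4)^2 + (2.0-5.3)^2)
= sqrt(33.64 + 10.89)
= 6.6731
min_dist = center_dist - radius = 6.6731 - 1.5 = 5.1731 m


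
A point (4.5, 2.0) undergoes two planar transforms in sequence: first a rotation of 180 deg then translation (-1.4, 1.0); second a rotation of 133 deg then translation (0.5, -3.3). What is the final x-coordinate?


After transform 1:
x1 = cos(180)*4.5 - sin(180)*2.0 + -1.4 = -5.9
y1 = sin(180)*4.5 + cos(180)*2.0 + 1.0 = -1.0
After transform 2:
x2 = cos(133)*-5.9 - sin(133)*-1.0 + 0.5
= 5.2551


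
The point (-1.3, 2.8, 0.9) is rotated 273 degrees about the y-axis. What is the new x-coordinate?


Rotation about y-axis: x' = x*cos(theta) + z*sin(theta)
= -1.3 * 0.0523 + 0.9 * -0.9986
= -0.9668


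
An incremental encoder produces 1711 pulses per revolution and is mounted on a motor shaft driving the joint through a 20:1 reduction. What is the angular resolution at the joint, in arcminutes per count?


counts per rev = 1711
effective counts at joint = 1711 * 20 = 34220
resolution = 360*60 / 34220
= 0.6312 arcmin/count


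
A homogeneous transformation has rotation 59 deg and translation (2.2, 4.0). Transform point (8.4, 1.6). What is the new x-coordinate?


x' = cos(theta)*px - sin(theta)*py + tx
= 0.515*8.4 - 0.8572*1.6 + 2.2
= 5.1549


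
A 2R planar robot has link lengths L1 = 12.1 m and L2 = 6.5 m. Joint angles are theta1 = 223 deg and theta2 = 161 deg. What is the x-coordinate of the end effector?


Convert angles to radians: theta1 = 3.8921, theta2 = 2.81
x = L1*cos(theta1) + L2*cos(theta1+theta2)
x = -8.8494 + 5.938
x = -2.9113


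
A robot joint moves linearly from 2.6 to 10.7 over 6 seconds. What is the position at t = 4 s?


s = t/T = 4/6 = 0.6667
p(t) = p0 + (pf-p0)*s
= 2.6 + (10.7 - 2.6) * 0.6667
= 8.0


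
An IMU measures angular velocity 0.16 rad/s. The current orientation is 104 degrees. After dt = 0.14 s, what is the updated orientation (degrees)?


delta_theta = w * dt = 0.16 * 0.14 = 0.0224 rad
= 1.2834 deg
theta_new = 104 + 1.2834 = 105.2834 deg


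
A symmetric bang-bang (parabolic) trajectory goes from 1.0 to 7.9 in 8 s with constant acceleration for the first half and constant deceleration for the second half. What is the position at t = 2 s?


Symmetric rest-to-rest: each phase covers (pf-p0)/2 in time T/2. 0.5*a*(T/2)^2 = (pf-p0)/2 => a = 4*(pf-p0)/T^2
a = 4*(7.9-1.0)/8^2 = 0.4313
t = 2 is in the acceleration phase (t <= T/2).
p = p0 + 0.5*a*t^2 = 1.0 + 0.5*0.4313*2^2
= 1.8625


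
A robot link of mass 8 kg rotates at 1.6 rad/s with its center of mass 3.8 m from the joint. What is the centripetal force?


F = m * omega^2 * r
= 8 * 1.6^2 * 3.8
= 8 * 2.56 * 3.8
= 77.824 N


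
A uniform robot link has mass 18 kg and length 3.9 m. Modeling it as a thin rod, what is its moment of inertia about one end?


I = (1/3) * m * L^2
= (1/3) * 18 * 3.9^2
= 0.333333 * 18 * 15.21
= 91.26 kg*m^2


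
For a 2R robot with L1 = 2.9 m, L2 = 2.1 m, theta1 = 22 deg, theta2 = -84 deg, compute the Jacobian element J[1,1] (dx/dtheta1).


J[1,1] = -L1*sin(t1) - L2*sin(t1+t2)
= -2.9*sin(22) - 2.1*sin(-62)
= 0.7678


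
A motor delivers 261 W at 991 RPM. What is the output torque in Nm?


omega = 991 * 2*pi/60 = 103.7773 rad/s
tau = P / omega = 261 / 103.7773
= 2.515 Nm


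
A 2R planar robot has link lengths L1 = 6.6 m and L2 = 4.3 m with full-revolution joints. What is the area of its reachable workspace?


r_max = L1 + L2 = 10.9 m
r_min = |L1 - L2| = 2.3 m
Area = pi*(r_max^2 - r_min^2)
= pi*(118.81 - 5.29)
= pi * 113.52
= 356.6336 m^2


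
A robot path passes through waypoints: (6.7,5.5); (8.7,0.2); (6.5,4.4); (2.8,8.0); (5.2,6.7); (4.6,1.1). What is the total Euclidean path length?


Segment lengths:
  seg1 = sqrt((2.0)^2 + (-5.3)^2) = 5.6648
  seg2 = sqrt((-2.2)^2 + (4.2)^2) = 4.7413
  seg3 = sqrt((-3.7)^2 + (3.6)^2) = 5.1624
  seg4 = sqrt((2.4)^2 + (-1.3)^2) = 2.7295
  seg5 = sqrt((-0.6)^2 + (-5.6)^2) = 5.6321
Total = 23.93


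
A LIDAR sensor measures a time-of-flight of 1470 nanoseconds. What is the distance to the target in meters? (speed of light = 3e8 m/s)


tof = 1470 ns = 1.47e-06 s
dist = c * tof / 2
= 3e8 * 1.47e-06 / 2
= 220.5 m


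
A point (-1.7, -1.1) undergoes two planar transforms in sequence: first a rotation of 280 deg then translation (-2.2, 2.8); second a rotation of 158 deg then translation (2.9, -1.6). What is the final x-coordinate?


After transform 1:
x1 = cos(280)*-1.7 - sin(280)*-1.1 + -2.2 = -3.5785
y1 = sin(280)*-1.7 + cos(280)*-1.1 + 2.8 = 4.2832
After transform 2:
x2 = cos(158)*-3.5785 - sin(158)*4.2832 + 2.9
= 4.6134


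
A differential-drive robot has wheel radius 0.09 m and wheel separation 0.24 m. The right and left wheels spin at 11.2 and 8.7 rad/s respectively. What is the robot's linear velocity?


vR = r*wR = 0.09*11.2 = 1.008 m/s
vL = r*wL = 0.09*8.7 = 0.783 m/s
v = (vR+vL)/2 = 0.8955 m/s
omega = (vR-vL)/L = 0.9375 rad/s
linear velocity = 0.8955 m/s


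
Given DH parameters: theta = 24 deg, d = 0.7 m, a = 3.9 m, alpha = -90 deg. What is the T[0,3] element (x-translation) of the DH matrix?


T[0,3] = a * cos(theta)
= 3.9 * cos(24 deg)
= 3.9 * 0.9135
= 3.5628


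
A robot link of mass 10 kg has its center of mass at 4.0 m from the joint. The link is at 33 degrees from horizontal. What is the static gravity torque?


tau = m*g*L*cos(angle)
= 10 * 9.81 * 4.0 * cos(33 deg)
= 10 * 9.81 * 4.0 * 0.8387
= 329.0943 Nm


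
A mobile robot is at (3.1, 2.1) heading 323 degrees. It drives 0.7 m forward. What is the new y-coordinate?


y_new = y0 + d*sin(theta)
= 2.1 + 0.7*sin(323)
= 2.1 + -0.4213
= 1.6787


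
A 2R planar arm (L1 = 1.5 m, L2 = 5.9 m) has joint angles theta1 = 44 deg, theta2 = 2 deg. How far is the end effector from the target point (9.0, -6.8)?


End effector via forward kinematics:
x = L1*cos(t1) + L2*cos(t1+t2) = 5.1775
y = L1*sin(t1) + L2*sin(t1+t2) = 5.2861
Distance to target:
d = sqrt((9.0 - 5.1775)^2 + (-6.8 - 5.2861)^2)
= sqrt(14.6116 + 146.0736)
= 12.6762 m


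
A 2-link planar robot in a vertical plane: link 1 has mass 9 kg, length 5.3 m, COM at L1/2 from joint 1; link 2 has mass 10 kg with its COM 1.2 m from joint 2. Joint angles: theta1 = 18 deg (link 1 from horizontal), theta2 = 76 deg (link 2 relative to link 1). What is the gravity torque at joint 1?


Horizontal distance from joint 1 to link-1 COM:
  x_c1 = (L1/2)*cos(t1) = 2.65 * 0.9511 = 2.5203 m
Horizontal distance from joint 1 to link-2 COM:
  x_c2 = L1*cos(t1) + Lc2*cos(t1+t2)
       = 5.3*0.9511 + 1.2*-0.0698 = 4.9569 m
tau1 = m1*g*x_c1 + m2*g*x_c2
     = 9*9.81*2.5203 + 10*9.81*4.9569
     = 222.5173 + 486.2711
     = 708.7883 Nm


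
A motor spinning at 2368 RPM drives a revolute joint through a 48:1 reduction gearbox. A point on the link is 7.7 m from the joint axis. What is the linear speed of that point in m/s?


omega_motor = 2368 * 2*pi/60 = 247.9764 rad/s
omega_joint = omega_motor / 48 = 5.1662 rad/s
v = omega_joint * r = 5.1662 * 7.7
= 39.7795 m/s


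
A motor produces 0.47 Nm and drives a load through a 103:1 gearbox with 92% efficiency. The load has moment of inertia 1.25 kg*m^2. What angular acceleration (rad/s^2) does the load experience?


tau_out = tau_motor * N * eta
= 0.47 * 103 * 0.92 = 44.5372 Nm
alpha = tau_out / I = 44.5372 / 1.25
= 35.6298 rad/s^2


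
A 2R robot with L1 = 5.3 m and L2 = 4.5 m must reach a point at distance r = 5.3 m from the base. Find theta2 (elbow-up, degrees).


cos(theta2) = (r^2 - L1^2 - L2^2) / (2*L1*L2)
cos(theta2) = (28.09 - 28.09 - 20.25) / 47.7
cos(theta2) = -0.424528
theta2 = 115.1208 degrees


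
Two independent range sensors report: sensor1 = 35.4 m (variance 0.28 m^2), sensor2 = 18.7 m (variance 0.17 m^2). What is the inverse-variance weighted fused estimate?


w1 = (1/var1) / (1/var1 + 1/var2)
   = 3.5714 / (3.5714 + 5.8824) = 0.3778
w2 = 1 - w1 = 0.6222
fused = w1*s1 + w2*s2 = 13.3733 + 11.6356
= 25.0089 m


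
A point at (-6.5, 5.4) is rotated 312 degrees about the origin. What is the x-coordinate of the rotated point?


x' = x*cos(theta) - y*sin(theta)
cos(312 deg) = 0.6691, sin(312 deg) = -0.7431
x' = -6.5 * 0.6691 - 5.4 * -0.7431
= -4.3493 - -4.013
= -0.3364


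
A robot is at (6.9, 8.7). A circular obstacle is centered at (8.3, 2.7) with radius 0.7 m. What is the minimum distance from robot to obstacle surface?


center_dist = sqrt((6.9-8.3)^2 + (8.7-2.7)^2)
= sqrt(1.96 + 36.0)
= 6.1612
min_dist = center_dist - radius = 6.1612 - 0.7 = 5.4612 m


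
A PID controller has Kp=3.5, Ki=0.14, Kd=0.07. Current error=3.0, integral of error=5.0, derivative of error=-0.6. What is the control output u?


u = Kp*e + Ki*int(e) + Kd*de/dt
= 3.5*3.0 + 0.14*5.0 + 0.07*(-0.6)
= 10.5 + 0.7 + -0.042
= 11.158


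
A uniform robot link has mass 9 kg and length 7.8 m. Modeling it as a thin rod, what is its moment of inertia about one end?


I = (1/3) * m * L^2
= (1/3) * 9 * 7.8^2
= 0.333333 * 9 * 60.84
= 182.52 kg*m^2


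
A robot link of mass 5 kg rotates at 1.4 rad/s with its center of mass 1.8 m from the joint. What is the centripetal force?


F = m * omega^2 * r
= 5 * 1.4^2 * 1.8
= 5 * 1.96 * 1.8
= 17.64 N


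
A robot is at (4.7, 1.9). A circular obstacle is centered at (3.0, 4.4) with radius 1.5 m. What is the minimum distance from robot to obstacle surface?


center_dist = sqrt((4.7-3.0)^2 + (1.9-4.4)^2)
= sqrt(2.89 + 6.25)
= 3.0232
min_dist = center_dist - radius = 3.0232 - 1.5 = 1.5232 m


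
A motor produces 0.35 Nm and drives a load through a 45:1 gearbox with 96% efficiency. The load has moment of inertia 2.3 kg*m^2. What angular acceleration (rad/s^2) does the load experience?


tau_out = tau_motor * N * eta
= 0.35 * 45 * 0.96 = 15.12 Nm
alpha = tau_out / I = 15.12 / 2.3
= 6.5739 rad/s^2


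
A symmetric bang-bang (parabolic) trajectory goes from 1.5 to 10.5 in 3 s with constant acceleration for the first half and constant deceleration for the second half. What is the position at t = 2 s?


Symmetric rest-to-rest: each phase covers (pf-p0)/2 in time T/2. 0.5*a*(T/2)^2 = (pf-p0)/2 => a = 4*(pf-p0)/T^2
a = 4*(10.5-1.5)/3^2 = 4.0
t = 2 is in the deceleration phase (t > T/2).
p = pf - 0.5*a*(T-t)^2 = 10.5 - 0.5*4.0*1^2
= 8.5


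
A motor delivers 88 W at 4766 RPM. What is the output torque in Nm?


omega = 4766 * 2*pi/60 = 499.0944 rad/s
tau = P / omega = 88 / 499.0944
= 0.1763 Nm


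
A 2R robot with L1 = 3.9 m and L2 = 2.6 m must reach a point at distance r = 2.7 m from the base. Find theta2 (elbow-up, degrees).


cos(theta2) = (r^2 - L1^2 - L2^2) / (2*L1*L2)
cos(theta2) = (7.29 - 15.21 - 6.76) / 20.28
cos(theta2) = -0.723866
theta2 = 136.3746 degrees


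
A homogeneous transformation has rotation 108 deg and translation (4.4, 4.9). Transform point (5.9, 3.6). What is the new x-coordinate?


x' = cos(theta)*px - sin(theta)*py + tx
= -0.309*5.9 - 0.9511*3.6 + 4.4
= -0.847


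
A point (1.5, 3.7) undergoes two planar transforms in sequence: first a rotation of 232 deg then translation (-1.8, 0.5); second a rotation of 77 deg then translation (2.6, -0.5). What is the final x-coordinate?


After transform 1:
x1 = cos(232)*1.5 - sin(232)*3.7 + -1.8 = 0.1921
y1 = sin(232)*1.5 + cos(232)*3.7 + 0.5 = -2.96
After transform 2:
x2 = cos(77)*0.1921 - sin(77)*-2.96 + 2.6
= 5.5273


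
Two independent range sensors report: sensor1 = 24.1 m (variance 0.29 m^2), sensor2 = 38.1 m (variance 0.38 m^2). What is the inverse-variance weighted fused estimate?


w1 = (1/var1) / (1/var1 + 1/var2)
   = 3.4483 / (3.4483 + 2.6316) = 0.5672
w2 = 1 - w1 = 0.4328
fused = w1*s1 + w2*s2 = 13.6687 + 16.491
= 30.1597 m


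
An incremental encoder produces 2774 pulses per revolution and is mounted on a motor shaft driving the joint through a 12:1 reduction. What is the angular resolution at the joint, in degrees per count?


counts per rev = 2774
effective counts at joint = 2774 * 12 = 33288
resolution = 360 / 33288
= 0.0108 deg/count


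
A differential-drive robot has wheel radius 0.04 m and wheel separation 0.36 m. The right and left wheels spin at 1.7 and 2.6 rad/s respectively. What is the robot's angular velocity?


vR = r*wR = 0.04*1.7 = 0.068 m/s
vL = r*wL = 0.04*2.6 = 0.104 m/s
v = (vR+vL)/2 = 0.086 m/s
omega = (vR-vL)/L = -0.1 rad/s
angular velocity = -0.1 rad/s


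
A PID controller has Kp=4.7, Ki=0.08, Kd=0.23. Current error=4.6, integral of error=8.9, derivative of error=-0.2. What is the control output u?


u = Kp*e + Ki*int(e) + Kd*de/dt
= 4.7*4.6 + 0.08*8.9 + 0.23*(-0.2)
= 21.62 + 0.712 + -0.046
= 22.286


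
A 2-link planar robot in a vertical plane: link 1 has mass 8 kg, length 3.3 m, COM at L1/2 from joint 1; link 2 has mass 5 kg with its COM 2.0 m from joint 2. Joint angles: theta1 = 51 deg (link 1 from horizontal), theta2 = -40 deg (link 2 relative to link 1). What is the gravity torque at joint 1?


Horizontal distance from joint 1 to link-1 COM:
  x_c1 = (L1/2)*cos(t1) = 1.65 * 0.6293 = 1.0384 m
Horizontal distance from joint 1 to link-2 COM:
  x_c2 = L1*cos(t1) + Lc2*cos(t1+t2)
       = 3.3*0.6293 + 2.0*0.9816 = 4.04 m
tau1 = m1*g*x_c1 + m2*g*x_c2
     = 8*9.81*1.0384 + 5*9.81*4.04
     = 81.492 + 198.1626
     = 279.6545 Nm


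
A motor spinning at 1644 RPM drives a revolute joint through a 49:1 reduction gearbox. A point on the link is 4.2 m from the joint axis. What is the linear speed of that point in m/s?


omega_motor = 1644 * 2*pi/60 = 172.1593 rad/s
omega_joint = omega_motor / 49 = 3.5135 rad/s
v = omega_joint * r = 3.5135 * 4.2
= 14.7565 m/s


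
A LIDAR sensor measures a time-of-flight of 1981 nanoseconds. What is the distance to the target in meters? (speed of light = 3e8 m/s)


tof = 1981 ns = 1.981e-06 s
dist = c * tof / 2
= 3e8 * 1.981e-06 / 2
= 297.15 m


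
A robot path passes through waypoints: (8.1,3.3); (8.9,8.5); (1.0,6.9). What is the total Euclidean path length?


Segment lengths:
  seg1 = sqrt((0.8)^2 + (5.2)^2) = 5.2612
  seg2 = sqrt((-7.9)^2 + (-1.6)^2) = 8.0604
Total = 13.3216


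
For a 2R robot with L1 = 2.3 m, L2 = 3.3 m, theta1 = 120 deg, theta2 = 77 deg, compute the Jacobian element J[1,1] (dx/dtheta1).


J[1,1] = -L1*sin(t1) - L2*sin(t1+t2)
= -2.3*sin(120) - 3.3*sin(197)
= -1.027


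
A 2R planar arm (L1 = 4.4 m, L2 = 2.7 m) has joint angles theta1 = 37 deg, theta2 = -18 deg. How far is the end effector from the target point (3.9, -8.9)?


End effector via forward kinematics:
x = L1*cos(t1) + L2*cos(t1+t2) = 6.0669
y = L1*sin(t1) + L2*sin(t1+t2) = 3.527
Distance to target:
d = sqrt((3.9 - 6.0669)^2 + (-8.9 - 3.527)^2)
= sqrt(4.6954 + 154.4308)
= 12.6145 m


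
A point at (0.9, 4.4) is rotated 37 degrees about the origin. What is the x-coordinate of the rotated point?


x' = x*cos(theta) - y*sin(theta)
cos(37 deg) = 0.7986, sin(37 deg) = 0.6018
x' = 0.9 * 0.7986 - 4.4 * 0.6018
= 0.7188 - 2.648
= -1.9292


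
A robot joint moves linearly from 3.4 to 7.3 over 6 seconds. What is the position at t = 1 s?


s = t/T = 1/6 = 0.1667
p(t) = p0 + (pf-p0)*s
= 3.4 + (7.3 - 3.4) * 0.1667
= 4.05


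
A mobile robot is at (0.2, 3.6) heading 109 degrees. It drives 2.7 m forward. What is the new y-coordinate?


y_new = y0 + d*sin(theta)
= 3.6 + 2.7*sin(109)
= 3.6 + 2.5529
= 6.1529


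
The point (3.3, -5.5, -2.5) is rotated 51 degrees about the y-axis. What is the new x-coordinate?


Rotation about y-axis: x' = x*cos(theta) + z*sin(theta)
= 3.3 * 0.6293 + -2.5 * 0.7771
= 0.1339


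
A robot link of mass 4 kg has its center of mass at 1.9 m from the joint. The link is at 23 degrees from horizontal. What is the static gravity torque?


tau = m*g*L*cos(angle)
= 4 * 9.81 * 1.9 * cos(23 deg)
= 4 * 9.81 * 1.9 * 0.9205
= 68.6292 Nm


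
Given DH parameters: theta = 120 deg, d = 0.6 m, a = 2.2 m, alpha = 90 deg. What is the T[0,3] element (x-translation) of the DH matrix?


T[0,3] = a * cos(theta)
= 2.2 * cos(120 deg)
= 2.2 * -0.5
= -1.1


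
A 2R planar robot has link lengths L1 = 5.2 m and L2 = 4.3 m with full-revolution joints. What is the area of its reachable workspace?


r_max = L1 + L2 = 9.5 m
r_min = |L1 - L2| = 0.9 m
Area = pi*(r_max^2 - r_min^2)
= pi*(90.25 - 0.81)
= pi * 89.44
= 280.984 m^2


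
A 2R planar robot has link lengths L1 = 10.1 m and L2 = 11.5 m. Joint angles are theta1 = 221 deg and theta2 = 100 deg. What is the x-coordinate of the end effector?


Convert angles to radians: theta1 = 3.8572, theta2 = 1.7453
x = L1*cos(theta1) + L2*cos(theta1+theta2)
x = -7.6226 + 8.9372
x = 1.3146


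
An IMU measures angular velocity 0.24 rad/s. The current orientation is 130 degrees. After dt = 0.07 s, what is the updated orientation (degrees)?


delta_theta = w * dt = 0.24 * 0.07 = 0.0168 rad
= 0.9626 deg
theta_new = 130 + 0.9626 = 130.9626 deg


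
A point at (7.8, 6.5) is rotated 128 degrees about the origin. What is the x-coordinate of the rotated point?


x' = x*cos(theta) - y*sin(theta)
cos(128 deg) = -0.6157, sin(128 deg) = 0.788
x' = 7.8 * -0.6157 - 6.5 * 0.788
= -4.8022 - 5.1221
= -9.9242


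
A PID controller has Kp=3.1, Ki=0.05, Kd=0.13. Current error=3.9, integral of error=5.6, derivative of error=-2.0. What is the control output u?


u = Kp*e + Ki*int(e) + Kd*de/dt
= 3.1*3.9 + 0.05*5.6 + 0.13*(-2.0)
= 12.09 + 0.28 + -0.26
= 12.11


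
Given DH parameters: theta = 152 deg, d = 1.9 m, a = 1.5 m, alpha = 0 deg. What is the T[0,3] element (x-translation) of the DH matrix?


T[0,3] = a * cos(theta)
= 1.5 * cos(152 deg)
= 1.5 * -0.8829
= -1.3244


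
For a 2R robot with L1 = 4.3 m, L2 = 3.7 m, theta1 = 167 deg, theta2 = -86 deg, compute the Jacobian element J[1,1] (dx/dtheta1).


J[1,1] = -L1*sin(t1) - L2*sin(t1+t2)
= -4.3*sin(167) - 3.7*sin(81)
= -4.6217


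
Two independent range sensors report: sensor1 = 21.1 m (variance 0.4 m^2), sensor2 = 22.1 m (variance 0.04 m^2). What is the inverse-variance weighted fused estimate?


w1 = (1/var1) / (1/var1 + 1/var2)
   = 2.5 / (2.5 + 25.0) = 0.0909
w2 = 1 - w1 = 0.9091
fused = w1*s1 + w2*s2 = 1.9182 + 20.0909
= 22.0091 m


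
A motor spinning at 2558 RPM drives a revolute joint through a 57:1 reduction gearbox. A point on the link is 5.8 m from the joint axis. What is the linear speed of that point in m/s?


omega_motor = 2558 * 2*pi/60 = 267.8731 rad/s
omega_joint = omega_motor / 57 = 4.6995 rad/s
v = omega_joint * r = 4.6995 * 5.8
= 27.2573 m/s


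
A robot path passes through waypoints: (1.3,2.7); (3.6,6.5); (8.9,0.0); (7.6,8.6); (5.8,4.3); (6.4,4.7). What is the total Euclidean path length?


Segment lengths:
  seg1 = sqrt((2.3)^2 + (3.8)^2) = 4.4418
  seg2 = sqrt((5.3)^2 + (-6.5)^2) = 8.3869
  seg3 = sqrt((-1.3)^2 + (8.6)^2) = 8.6977
  seg4 = sqrt((-1.8)^2 + (-4.3)^2) = 4.6615
  seg5 = sqrt((0.6)^2 + (0.4)^2) = 0.7211
Total = 26.9091


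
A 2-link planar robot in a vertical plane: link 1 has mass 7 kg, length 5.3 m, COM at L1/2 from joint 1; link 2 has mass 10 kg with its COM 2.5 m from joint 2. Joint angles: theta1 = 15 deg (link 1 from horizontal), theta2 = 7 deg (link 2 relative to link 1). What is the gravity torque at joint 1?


Horizontal distance from joint 1 to link-1 COM:
  x_c1 = (L1/2)*cos(t1) = 2.65 * 0.9659 = 2.5597 m
Horizontal distance from joint 1 to link-2 COM:
  x_c2 = L1*cos(t1) + Lc2*cos(t1+t2)
       = 5.3*0.9659 + 2.5*0.9272 = 7.4374 m
tau1 = m1*g*x_c1 + m2*g*x_c2
     = 7*9.81*2.5597 + 10*9.81*7.4374
     = 175.7748 + 729.6057
     = 905.3805 Nm


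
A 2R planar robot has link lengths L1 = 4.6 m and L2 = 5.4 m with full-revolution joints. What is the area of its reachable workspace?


r_max = L1 + L2 = 10.0 m
r_min = |L1 - L2| = 0.8 m
Area = pi*(r_max^2 - r_min^2)
= pi*(100.0 - 0.64)
= pi * 99.36
= 312.1486 m^2


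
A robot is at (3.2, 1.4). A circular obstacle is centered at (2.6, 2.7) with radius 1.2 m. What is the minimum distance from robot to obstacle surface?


center_dist = sqrt((3.2-2.6)^2 + (1.4-2.7)^2)
= sqrt(0.36 + 1.69)
= 1.4318
min_dist = center_dist - radius = 1.4318 - 1.2 = 0.2318 m


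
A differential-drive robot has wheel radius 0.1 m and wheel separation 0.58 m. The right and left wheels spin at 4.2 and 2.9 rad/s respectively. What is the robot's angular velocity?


vR = r*wR = 0.1*4.2 = 0.42 m/s
vL = r*wL = 0.1*2.9 = 0.29 m/s
v = (vR+vL)/2 = 0.355 m/s
omega = (vR-vL)/L = 0.2241 rad/s
angular velocity = 0.2241 rad/s


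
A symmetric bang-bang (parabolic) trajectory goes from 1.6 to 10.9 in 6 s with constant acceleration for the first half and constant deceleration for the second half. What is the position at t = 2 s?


Symmetric rest-to-rest: each phase covers (pf-p0)/2 in time T/2. 0.5*a*(T/2)^2 = (pf-p0)/2 => a = 4*(pf-p0)/T^2
a = 4*(10.9-1.6)/6^2 = 1.0333
t = 2 is in the acceleration phase (t <= T/2).
p = p0 + 0.5*a*t^2 = 1.6 + 0.5*1.0333*2^2
= 3.6667


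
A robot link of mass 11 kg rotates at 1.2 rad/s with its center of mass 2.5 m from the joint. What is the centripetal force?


F = m * omega^2 * r
= 11 * 1.2^2 * 2.5
= 11 * 1.44 * 2.5
= 39.6 N


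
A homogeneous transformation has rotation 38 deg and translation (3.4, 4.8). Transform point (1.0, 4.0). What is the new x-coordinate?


x' = cos(theta)*px - sin(theta)*py + tx
= 0.788*1.0 - 0.6157*4.0 + 3.4
= 1.7254


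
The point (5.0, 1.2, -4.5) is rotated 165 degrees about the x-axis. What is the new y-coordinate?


Rotation about x-axis: y' = y*cos(theta) - z*sin(theta)
= 1.2 * -0.9659 - -4.5 * 0.2588
= 0.0056


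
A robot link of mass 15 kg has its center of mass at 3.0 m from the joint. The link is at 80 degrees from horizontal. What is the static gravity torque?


tau = m*g*L*cos(angle)
= 15 * 9.81 * 3.0 * cos(80 deg)
= 15 * 9.81 * 3.0 * 0.1736
= 76.657 Nm


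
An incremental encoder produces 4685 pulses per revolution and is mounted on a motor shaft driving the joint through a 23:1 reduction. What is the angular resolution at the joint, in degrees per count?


counts per rev = 4685
effective counts at joint = 4685 * 23 = 107755
resolution = 360 / 107755
= 0.0033 deg/count


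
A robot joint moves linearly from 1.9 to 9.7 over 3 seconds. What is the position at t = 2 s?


s = t/T = 2/3 = 0.6667
p(t) = p0 + (pf-p0)*s
= 1.9 + (9.7 - 1.9) * 0.6667
= 7.1


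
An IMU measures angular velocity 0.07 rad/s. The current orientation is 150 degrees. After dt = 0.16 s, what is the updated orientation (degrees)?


delta_theta = w * dt = 0.07 * 0.16 = 0.0112 rad
= 0.6417 deg
theta_new = 150 + 0.6417 = 150.6417 deg


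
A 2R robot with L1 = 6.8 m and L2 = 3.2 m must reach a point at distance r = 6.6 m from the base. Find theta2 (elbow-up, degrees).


cos(theta2) = (r^2 - L1^2 - L2^2) / (2*L1*L2)
cos(theta2) = (43.56 - 46.24 - 10.24) / 43.52
cos(theta2) = -0.296875
theta2 = 107.27 degrees


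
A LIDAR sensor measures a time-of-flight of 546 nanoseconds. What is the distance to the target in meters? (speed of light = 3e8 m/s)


tof = 546 ns = 5.46e-07 s
dist = c * tof / 2
= 3e8 * 5.46e-07 / 2
= 81.9 m


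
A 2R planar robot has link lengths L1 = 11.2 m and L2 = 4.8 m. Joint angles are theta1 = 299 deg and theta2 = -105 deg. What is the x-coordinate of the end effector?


Convert angles to radians: theta1 = 5.2185, theta2 = -1.8326
x = L1*cos(theta1) + L2*cos(theta1+theta2)
x = 5.4299 + -4.6574
x = 0.7724


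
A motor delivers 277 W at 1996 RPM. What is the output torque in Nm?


omega = 1996 * 2*pi/60 = 209.0206 rad/s
tau = P / omega = 277 / 209.0206
= 1.3252 Nm


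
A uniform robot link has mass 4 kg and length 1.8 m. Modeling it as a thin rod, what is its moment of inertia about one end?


I = (1/3) * m * L^2
= (1/3) * 4 * 1.8^2
= 0.333333 * 4 * 3.24
= 4.32 kg*m^2


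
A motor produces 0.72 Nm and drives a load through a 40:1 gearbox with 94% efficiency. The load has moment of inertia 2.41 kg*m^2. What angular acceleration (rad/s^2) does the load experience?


tau_out = tau_motor * N * eta
= 0.72 * 40 * 0.94 = 27.072 Nm
alpha = tau_out / I = 27.072 / 2.41
= 11.2332 rad/s^2


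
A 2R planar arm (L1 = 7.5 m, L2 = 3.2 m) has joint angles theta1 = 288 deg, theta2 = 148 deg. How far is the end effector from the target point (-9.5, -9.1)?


End effector via forward kinematics:
x = L1*cos(t1) + L2*cos(t1+t2) = 3.0918
y = L1*sin(t1) + L2*sin(t1+t2) = -4.028
Distance to target:
d = sqrt((-9.5 - 3.0918)^2 + (-9.1 - -4.028)^2)
= sqrt(158.5529 + 25.7254)
= 13.5749 m


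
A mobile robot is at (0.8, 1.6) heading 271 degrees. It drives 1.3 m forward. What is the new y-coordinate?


y_new = y0 + d*sin(theta)
= 1.6 + 1.3*sin(271)
= 1.6 + -1.2998
= 0.3002


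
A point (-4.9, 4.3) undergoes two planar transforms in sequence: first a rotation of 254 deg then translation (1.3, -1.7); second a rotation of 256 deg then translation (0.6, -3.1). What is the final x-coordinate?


After transform 1:
x1 = cos(254)*-4.9 - sin(254)*4.3 + 1.3 = 6.784
y1 = sin(254)*-4.9 + cos(254)*4.3 + -1.7 = 1.8249
After transform 2:
x2 = cos(256)*6.784 - sin(256)*1.8249 + 0.6
= 0.7295
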